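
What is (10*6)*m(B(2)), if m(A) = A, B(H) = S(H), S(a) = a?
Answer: 120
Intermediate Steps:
B(H) = H
(10*6)*m(B(2)) = (10*6)*2 = 60*2 = 120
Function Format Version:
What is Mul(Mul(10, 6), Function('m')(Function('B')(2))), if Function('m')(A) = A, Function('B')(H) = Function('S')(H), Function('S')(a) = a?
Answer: 120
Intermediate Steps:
Function('B')(H) = H
Mul(Mul(10, 6), Function('m')(Function('B')(2))) = Mul(Mul(10, 6), 2) = Mul(60, 2) = 120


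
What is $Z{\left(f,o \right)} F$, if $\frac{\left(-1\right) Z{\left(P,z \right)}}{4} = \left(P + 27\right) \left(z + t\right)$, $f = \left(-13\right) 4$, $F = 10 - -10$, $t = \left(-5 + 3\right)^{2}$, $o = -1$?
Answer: $6000$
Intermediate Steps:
$t = 4$ ($t = \left(-2\right)^{2} = 4$)
$F = 20$ ($F = 10 + 10 = 20$)
$f = -52$
$Z{\left(P,z \right)} = - 4 \left(4 + z\right) \left(27 + P\right)$ ($Z{\left(P,z \right)} = - 4 \left(P + 27\right) \left(z + 4\right) = - 4 \left(27 + P\right) \left(4 + z\right) = - 4 \left(4 + z\right) \left(27 + P\right)$)
$Z{\left(f,o \right)} F = \left(-432 - -108 - -832 - \left(-208\right) \left(-1\right)\right) 20 = \left(-432 + 108 + 832 - 208\right) 20 = 300 \cdot 20 = 6000$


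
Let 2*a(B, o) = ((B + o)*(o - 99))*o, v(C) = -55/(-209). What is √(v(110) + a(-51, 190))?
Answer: 5*√17351902/19 ≈ 1096.2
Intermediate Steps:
v(C) = 5/19 (v(C) = -55*(-1/209) = 5/19)
a(B, o) = o*(-99 + o)*(B + o)/2 (a(B, o) = (((B + o)*(o - 99))*o)/2 = (((B + o)*(-99 + o))*o)/2 = (((-99 + o)*(B + o))*o)/2 = (o*(-99 + o)*(B + o))/2 = o*(-99 + o)*(B + o)/2)
√(v(110) + a(-51, 190)) = √(5/19 + (½)*190*(190² - 99*(-51) - 99*190 - 51*190)) = √(5/19 + (½)*190*(36100 + 5049 - 18810 - 9690)) = √(5/19 + (½)*190*12649) = √(5/19 + 1201655) = √(22831450/19) = 5*√17351902/19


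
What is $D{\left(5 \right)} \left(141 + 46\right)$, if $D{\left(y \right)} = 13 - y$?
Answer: $1496$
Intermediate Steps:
$D{\left(5 \right)} \left(141 + 46\right) = \left(13 - 5\right) \left(141 + 46\right) = \left(13 - 5\right) 187 = 8 \cdot 187 = 1496$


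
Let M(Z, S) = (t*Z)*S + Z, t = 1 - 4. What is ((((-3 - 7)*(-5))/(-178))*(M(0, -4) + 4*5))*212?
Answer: -106000/89 ≈ -1191.0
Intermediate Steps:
t = -3
M(Z, S) = Z - 3*S*Z (M(Z, S) = (-3*Z)*S + Z = -3*S*Z + Z = Z - 3*S*Z)
((((-3 - 7)*(-5))/(-178))*(M(0, -4) + 4*5))*212 = ((((-3 - 7)*(-5))/(-178))*(0*(1 - 3*(-4)) + 4*5))*212 = ((-10*(-5)*(-1/178))*(0*(1 + 12) + 20))*212 = ((50*(-1/178))*(0*13 + 20))*212 = -25*(0 + 20)/89*212 = -25/89*20*212 = -500/89*212 = -106000/89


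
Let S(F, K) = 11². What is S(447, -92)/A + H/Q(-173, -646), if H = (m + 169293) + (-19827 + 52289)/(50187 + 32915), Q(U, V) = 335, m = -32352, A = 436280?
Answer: 496491489908789/1214567308760 ≈ 408.78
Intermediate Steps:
S(F, K) = 121
H = 5690051722/41551 (H = (-32352 + 169293) + (-19827 + 52289)/(50187 + 32915) = 136941 + 32462/83102 = 136941 + 32462*(1/83102) = 136941 + 16231/41551 = 5690051722/41551 ≈ 1.3694e+5)
S(447, -92)/A + H/Q(-173, -646) = 121/436280 + (5690051722/41551)/335 = 121*(1/436280) + (5690051722/41551)*(1/335) = 121/436280 + 5690051722/13919585 = 496491489908789/1214567308760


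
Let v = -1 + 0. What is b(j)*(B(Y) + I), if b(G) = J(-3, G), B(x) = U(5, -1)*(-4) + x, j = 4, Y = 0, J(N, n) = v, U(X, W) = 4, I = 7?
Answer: 9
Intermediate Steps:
v = -1
J(N, n) = -1
B(x) = -16 + x (B(x) = 4*(-4) + x = -16 + x)
b(G) = -1
b(j)*(B(Y) + I) = -((-16 + 0) + 7) = -(-16 + 7) = -1*(-9) = 9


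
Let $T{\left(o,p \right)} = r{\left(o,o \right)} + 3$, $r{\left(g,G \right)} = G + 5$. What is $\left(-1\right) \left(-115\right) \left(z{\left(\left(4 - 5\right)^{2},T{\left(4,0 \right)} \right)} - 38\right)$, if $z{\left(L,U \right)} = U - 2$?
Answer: $-3220$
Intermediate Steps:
$r{\left(g,G \right)} = 5 + G$
$T{\left(o,p \right)} = 8 + o$ ($T{\left(o,p \right)} = \left(5 + o\right) + 3 = 8 + o$)
$z{\left(L,U \right)} = -2 + U$ ($z{\left(L,U \right)} = U - 2 = -2 + U$)
$\left(-1\right) \left(-115\right) \left(z{\left(\left(4 - 5\right)^{2},T{\left(4,0 \right)} \right)} - 38\right) = \left(-1\right) \left(-115\right) \left(\left(-2 + \left(8 + 4\right)\right) - 38\right) = 115 \left(\left(-2 + 12\right) - 38\right) = 115 \left(10 - 38\right) = 115 \left(-28\right) = -3220$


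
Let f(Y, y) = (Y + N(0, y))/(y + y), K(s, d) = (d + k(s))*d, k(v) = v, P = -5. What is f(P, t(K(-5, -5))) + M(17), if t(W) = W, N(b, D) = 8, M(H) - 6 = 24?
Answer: 3003/100 ≈ 30.030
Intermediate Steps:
M(H) = 30 (M(H) = 6 + 24 = 30)
K(s, d) = d*(d + s) (K(s, d) = (d + s)*d = d*(d + s))
f(Y, y) = (8 + Y)/(2*y) (f(Y, y) = (Y + 8)/(y + y) = (8 + Y)/((2*y)) = (8 + Y)*(1/(2*y)) = (8 + Y)/(2*y))
f(P, t(K(-5, -5))) + M(17) = (8 - 5)/(2*((-5*(-5 - 5)))) + 30 = (½)*3/(-5*(-10)) + 30 = (½)*3/50 + 30 = (½)*(1/50)*3 + 30 = 3/100 + 30 = 3003/100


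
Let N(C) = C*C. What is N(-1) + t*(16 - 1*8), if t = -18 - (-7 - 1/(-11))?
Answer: -965/11 ≈ -87.727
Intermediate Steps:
N(C) = C²
t = -122/11 (t = -18 - (-7 - 1*(-1/11)) = -18 - (-7 + 1/11) = -18 - 1*(-76/11) = -18 + 76/11 = -122/11 ≈ -11.091)
N(-1) + t*(16 - 1*8) = (-1)² - 122*(16 - 1*8)/11 = 1 - 122*(16 - 8)/11 = 1 - 122/11*8 = 1 - 976/11 = -965/11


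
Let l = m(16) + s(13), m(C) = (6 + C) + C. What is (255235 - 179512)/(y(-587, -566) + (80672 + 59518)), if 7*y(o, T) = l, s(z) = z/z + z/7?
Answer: 3710427/6869596 ≈ 0.54012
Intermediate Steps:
s(z) = 1 + z/7 (s(z) = 1 + z*(⅐) = 1 + z/7)
m(C) = 6 + 2*C
l = 286/7 (l = (6 + 2*16) + (1 + (⅐)*13) = (6 + 32) + (1 + 13/7) = 38 + 20/7 = 286/7 ≈ 40.857)
y(o, T) = 286/49 (y(o, T) = (⅐)*(286/7) = 286/49)
(255235 - 179512)/(y(-587, -566) + (80672 + 59518)) = (255235 - 179512)/(286/49 + (80672 + 59518)) = 75723/(286/49 + 140190) = 75723/(6869596/49) = 75723*(49/6869596) = 3710427/6869596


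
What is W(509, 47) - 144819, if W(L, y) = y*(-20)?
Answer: -145759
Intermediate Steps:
W(L, y) = -20*y
W(509, 47) - 144819 = -20*47 - 144819 = -940 - 144819 = -145759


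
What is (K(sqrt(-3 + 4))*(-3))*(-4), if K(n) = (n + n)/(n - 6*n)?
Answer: -24/5 ≈ -4.8000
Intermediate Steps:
K(n) = -2/5 (K(n) = (2*n)/((-5*n)) = (2*n)*(-1/(5*n)) = -2/5)
(K(sqrt(-3 + 4))*(-3))*(-4) = -2/5*(-3)*(-4) = (6/5)*(-4) = -24/5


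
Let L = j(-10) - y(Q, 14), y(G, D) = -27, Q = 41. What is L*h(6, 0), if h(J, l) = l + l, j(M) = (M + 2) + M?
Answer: 0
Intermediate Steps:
j(M) = 2 + 2*M (j(M) = (2 + M) + M = 2 + 2*M)
h(J, l) = 2*l
L = 9 (L = (2 + 2*(-10)) - 1*(-27) = (2 - 20) + 27 = -18 + 27 = 9)
L*h(6, 0) = 9*(2*0) = 9*0 = 0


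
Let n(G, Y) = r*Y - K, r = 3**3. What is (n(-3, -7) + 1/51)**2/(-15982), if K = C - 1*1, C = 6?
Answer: -97871449/41569182 ≈ -2.3544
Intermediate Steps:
K = 5 (K = 6 - 1*1 = 6 - 1 = 5)
r = 27
n(G, Y) = -5 + 27*Y (n(G, Y) = 27*Y - 1*5 = 27*Y - 5 = -5 + 27*Y)
(n(-3, -7) + 1/51)**2/(-15982) = ((-5 + 27*(-7)) + 1/51)**2/(-15982) = ((-5 - 189) + 1/51)**2*(-1/15982) = (-194 + 1/51)**2*(-1/15982) = (-9893/51)**2*(-1/15982) = (97871449/2601)*(-1/15982) = -97871449/41569182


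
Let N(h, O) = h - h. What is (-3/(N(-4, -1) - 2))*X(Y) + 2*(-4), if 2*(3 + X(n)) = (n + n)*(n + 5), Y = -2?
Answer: -43/2 ≈ -21.500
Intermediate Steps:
N(h, O) = 0
X(n) = -3 + n*(5 + n) (X(n) = -3 + ((n + n)*(n + 5))/2 = -3 + ((2*n)*(5 + n))/2 = -3 + (2*n*(5 + n))/2 = -3 + n*(5 + n))
(-3/(N(-4, -1) - 2))*X(Y) + 2*(-4) = (-3/(0 - 2))*(-3 + (-2)² + 5*(-2)) + 2*(-4) = (-3/(-2))*(-3 + 4 - 10) - 8 = -½*(-3)*(-9) - 8 = (3/2)*(-9) - 8 = -27/2 - 8 = -43/2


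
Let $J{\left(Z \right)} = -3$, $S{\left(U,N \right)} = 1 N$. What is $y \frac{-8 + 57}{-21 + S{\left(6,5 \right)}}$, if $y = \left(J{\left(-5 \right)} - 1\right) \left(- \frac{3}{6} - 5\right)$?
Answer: $- \frac{539}{8} \approx -67.375$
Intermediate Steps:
$S{\left(U,N \right)} = N$
$y = 22$ ($y = \left(-3 - 1\right) \left(- \frac{3}{6} - 5\right) = - 4 \left(\left(-3\right) \frac{1}{6} - 5\right) = - 4 \left(- \frac{1}{2} - 5\right) = \left(-4\right) \left(- \frac{11}{2}\right) = 22$)
$y \frac{-8 + 57}{-21 + S{\left(6,5 \right)}} = 22 \frac{-8 + 57}{-21 + 5} = 22 \frac{49}{-16} = 22 \cdot 49 \left(- \frac{1}{16}\right) = 22 \left(- \frac{49}{16}\right) = - \frac{539}{8}$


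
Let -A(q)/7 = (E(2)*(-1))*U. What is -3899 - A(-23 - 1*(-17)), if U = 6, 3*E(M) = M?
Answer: -3927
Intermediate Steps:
E(M) = M/3
A(q) = 28 (A(q) = -7*((⅓)*2)*(-1)*6 = -7*(⅔)*(-1)*6 = -(-14)*6/3 = -7*(-4) = 28)
-3899 - A(-23 - 1*(-17)) = -3899 - 1*28 = -3899 - 28 = -3927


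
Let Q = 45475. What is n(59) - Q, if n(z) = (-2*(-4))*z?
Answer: -45003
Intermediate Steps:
n(z) = 8*z
n(59) - Q = 8*59 - 1*45475 = 472 - 45475 = -45003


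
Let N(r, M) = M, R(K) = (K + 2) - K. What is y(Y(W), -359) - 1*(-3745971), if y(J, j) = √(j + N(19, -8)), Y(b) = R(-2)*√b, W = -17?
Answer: 3745971 + I*√367 ≈ 3.746e+6 + 19.157*I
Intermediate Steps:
R(K) = 2 (R(K) = (2 + K) - K = 2)
Y(b) = 2*√b
y(J, j) = √(-8 + j) (y(J, j) = √(j - 8) = √(-8 + j))
y(Y(W), -359) - 1*(-3745971) = √(-8 - 359) - 1*(-3745971) = √(-367) + 3745971 = I*√367 + 3745971 = 3745971 + I*√367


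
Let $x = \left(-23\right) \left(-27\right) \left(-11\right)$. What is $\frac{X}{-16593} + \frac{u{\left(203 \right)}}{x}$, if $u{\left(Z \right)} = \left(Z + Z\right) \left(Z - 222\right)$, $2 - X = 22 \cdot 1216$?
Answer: $\frac{103575884}{37782261} \approx 2.7414$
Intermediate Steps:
$X = -26750$ ($X = 2 - 22 \cdot 1216 = 2 - 26752 = -26750$)
$x = -6831$ ($x = 621 \left(-11\right) = -6831$)
$u{\left(Z \right)} = 2 Z \left(-222 + Z\right)$
$\frac{X}{-16593} + \frac{u{\left(203 \right)}}{x} = - \frac{26750}{-16593} + \frac{2 \cdot 203 \left(-222 + 203\right)}{-6831} = \left(-26750\right) \left(- \frac{1}{16593}\right) + 2 \cdot 203 \left(-19\right) \left(- \frac{1}{6831}\right) = \frac{26750}{16593} - - \frac{7714}{6831} = \frac{26750}{16593} + \frac{7714}{6831} = \frac{103575884}{37782261}$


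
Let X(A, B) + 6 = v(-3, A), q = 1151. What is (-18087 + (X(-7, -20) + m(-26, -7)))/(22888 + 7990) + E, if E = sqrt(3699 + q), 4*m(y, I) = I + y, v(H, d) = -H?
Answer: -72393/123512 + 5*sqrt(194) ≈ 69.056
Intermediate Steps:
X(A, B) = -3 (X(A, B) = -6 - 1*(-3) = -6 + 3 = -3)
m(y, I) = I/4 + y/4 (m(y, I) = (I + y)/4 = I/4 + y/4)
E = 5*sqrt(194) (E = sqrt(3699 + 1151) = sqrt(4850) = 5*sqrt(194) ≈ 69.642)
(-18087 + (X(-7, -20) + m(-26, -7)))/(22888 + 7990) + E = (-18087 + (-3 + ((1/4)*(-7) + (1/4)*(-26))))/(22888 + 7990) + 5*sqrt(194) = (-18087 + (-3 + (-7/4 - 13/2)))/30878 + 5*sqrt(194) = (-18087 + (-3 - 33/4))*(1/30878) + 5*sqrt(194) = (-18087 - 45/4)*(1/30878) + 5*sqrt(194) = -72393/4*1/30878 + 5*sqrt(194) = -72393/123512 + 5*sqrt(194)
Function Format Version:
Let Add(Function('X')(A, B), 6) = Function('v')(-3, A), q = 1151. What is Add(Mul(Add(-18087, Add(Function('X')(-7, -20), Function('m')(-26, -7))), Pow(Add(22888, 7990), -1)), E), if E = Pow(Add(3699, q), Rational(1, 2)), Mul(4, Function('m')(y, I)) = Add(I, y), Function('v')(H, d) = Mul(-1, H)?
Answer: Add(Rational(-72393, 123512), Mul(5, Pow(194, Rational(1, 2)))) ≈ 69.056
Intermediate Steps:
Function('X')(A, B) = -3 (Function('X')(A, B) = Add(-6, Mul(-1, -3)) = Add(-6, 3) = -3)
Function('m')(y, I) = Add(Mul(Rational(1, 4), I), Mul(Rational(1, 4), y)) (Function('m')(y, I) = Mul(Rational(1, 4), Add(I, y)) = Add(Mul(Rational(1, 4), I), Mul(Rational(1, 4), y)))
E = Mul(5, Pow(194, Rational(1, 2))) (E = Pow(Add(3699, 1151), Rational(1, 2)) = Pow(4850, Rational(1, 2)) = Mul(5, Pow(194, Rational(1, 2))) ≈ 69.642)
Add(Mul(Add(-18087, Add(Function('X')(-7, -20), Function('m')(-26, -7))), Pow(Add(22888, 7990), -1)), E) = Add(Mul(Add(-18087, Add(-3, Add(Mul(Rational(1, 4), -7), Mul(Rational(1, 4), -26)))), Pow(Add(22888, 7990), -1)), Mul(5, Pow(194, Rational(1, 2)))) = Add(Mul(Add(-18087, Add(-3, Add(Rational(-7, 4), Rational(-13, 2)))), Pow(30878, -1)), Mul(5, Pow(194, Rational(1, 2)))) = Add(Mul(Add(-18087, Add(-3, Rational(-33, 4))), Rational(1, 30878)), Mul(5, Pow(194, Rational(1, 2)))) = Add(Mul(Add(-18087, Rational(-45, 4)), Rational(1, 30878)), Mul(5, Pow(194, Rational(1, 2)))) = Add(Mul(Rational(-72393, 4), Rational(1, 30878)), Mul(5, Pow(194, Rational(1, 2)))) = Add(Rational(-72393, 123512), Mul(5, Pow(194, Rational(1, 2))))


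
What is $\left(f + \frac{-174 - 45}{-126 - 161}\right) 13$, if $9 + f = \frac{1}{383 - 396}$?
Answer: $- \frac{31019}{287} \approx -108.08$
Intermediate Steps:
$f = - \frac{118}{13}$ ($f = -9 + \frac{1}{383 - 396} = -9 + \frac{1}{-13} = -9 - \frac{1}{13} = - \frac{118}{13} \approx -9.0769$)
$\left(f + \frac{-174 - 45}{-126 - 161}\right) 13 = \left(- \frac{118}{13} + \frac{-174 - 45}{-126 - 161}\right) 13 = \left(- \frac{118}{13} - \frac{219}{-287}\right) 13 = \left(- \frac{118}{13} - - \frac{219}{287}\right) 13 = \left(- \frac{118}{13} + \frac{219}{287}\right) 13 = \left(- \frac{31019}{3731}\right) 13 = - \frac{31019}{287}$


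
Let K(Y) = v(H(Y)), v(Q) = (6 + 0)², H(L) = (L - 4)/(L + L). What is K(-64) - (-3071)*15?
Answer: 46101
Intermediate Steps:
H(L) = (-4 + L)/(2*L) (H(L) = (-4 + L)/((2*L)) = (-4 + L)*(1/(2*L)) = (-4 + L)/(2*L))
v(Q) = 36 (v(Q) = 6² = 36)
K(Y) = 36
K(-64) - (-3071)*15 = 36 - (-3071)*15 = 36 - 1*(-46065) = 36 + 46065 = 46101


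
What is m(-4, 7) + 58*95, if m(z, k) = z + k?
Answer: 5513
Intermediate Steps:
m(z, k) = k + z
m(-4, 7) + 58*95 = (7 - 4) + 58*95 = 3 + 5510 = 5513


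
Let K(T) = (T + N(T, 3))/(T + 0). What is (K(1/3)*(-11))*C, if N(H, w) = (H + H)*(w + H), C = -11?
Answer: 2783/3 ≈ 927.67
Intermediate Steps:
N(H, w) = 2*H*(H + w) (N(H, w) = (2*H)*(H + w) = 2*H*(H + w))
K(T) = (T + 2*T*(3 + T))/T (K(T) = (T + 2*T*(T + 3))/(T + 0) = (T + 2*T*(3 + T))/T)
(K(1/3)*(-11))*C = ((7 + 2/3)*(-11))*(-11) = ((7 + 2*(⅓))*(-11))*(-11) = ((7 + ⅔)*(-11))*(-11) = ((23/3)*(-11))*(-11) = -253/3*(-11) = 2783/3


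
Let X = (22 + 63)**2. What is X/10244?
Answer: 7225/10244 ≈ 0.70529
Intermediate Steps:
X = 7225 (X = 85**2 = 7225)
X/10244 = 7225/10244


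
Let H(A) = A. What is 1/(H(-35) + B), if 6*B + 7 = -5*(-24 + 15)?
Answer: -3/86 ≈ -0.034884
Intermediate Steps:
B = 19/3 (B = -7/6 + (-5*(-24 + 15))/6 = -7/6 + (-5*(-9))/6 = -7/6 + (⅙)*45 = -7/6 + 15/2 = 19/3 ≈ 6.3333)
1/(H(-35) + B) = 1/(-35 + 19/3) = 1/(-86/3) = -3/86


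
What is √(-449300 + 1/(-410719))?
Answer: 3*I*√8421384507220891/410719 ≈ 670.3*I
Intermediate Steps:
√(-449300 + 1/(-410719)) = √(-449300 - 1/410719) = √(-184536046701/410719) = 3*I*√8421384507220891/410719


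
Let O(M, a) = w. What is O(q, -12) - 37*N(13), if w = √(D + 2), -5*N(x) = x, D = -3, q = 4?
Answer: 481/5 + I ≈ 96.2 + 1.0*I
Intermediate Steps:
N(x) = -x/5
w = I (w = √(-3 + 2) = √(-1) = I ≈ 1.0*I)
O(M, a) = I
O(q, -12) - 37*N(13) = I - (-37)*13/5 = I - 37*(-13/5) = I + 481/5 = 481/5 + I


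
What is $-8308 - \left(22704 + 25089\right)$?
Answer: $-56101$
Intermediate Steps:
$-8308 - \left(22704 + 25089\right) = -8308 - 47793 = -56101$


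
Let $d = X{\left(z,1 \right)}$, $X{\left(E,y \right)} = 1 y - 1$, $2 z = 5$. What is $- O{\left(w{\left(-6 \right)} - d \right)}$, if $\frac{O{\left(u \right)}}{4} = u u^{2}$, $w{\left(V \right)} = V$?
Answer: $864$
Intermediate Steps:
$z = \frac{5}{2}$ ($z = \frac{1}{2} \cdot 5 = \frac{5}{2} \approx 2.5$)
$X{\left(E,y \right)} = -1 + y$ ($X{\left(E,y \right)} = y - 1 = -1 + y$)
$d = 0$ ($d = -1 + 1 = 0$)
$O{\left(u \right)} = 4 u^{3}$ ($O{\left(u \right)} = 4 u u^{2} = 4 u^{3}$)
$- O{\left(w{\left(-6 \right)} - d \right)} = - 4 \left(-6 - 0\right)^{3} = - 4 \left(-6 + 0\right)^{3} = - 4 \left(-6\right)^{3} = - 4 \left(-216\right) = \left(-1\right) \left(-864\right) = 864$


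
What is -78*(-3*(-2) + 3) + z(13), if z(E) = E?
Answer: -689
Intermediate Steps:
-78*(-3*(-2) + 3) + z(13) = -78*(-3*(-2) + 3) + 13 = -78*(6 + 3) + 13 = -78*9 + 13 = -702 + 13 = -689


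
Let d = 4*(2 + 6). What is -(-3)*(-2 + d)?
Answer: 90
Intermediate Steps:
d = 32 (d = 4*8 = 32)
-(-3)*(-2 + d) = -(-3)*(-2 + 32) = -(-3)*30 = -1*(-90) = 90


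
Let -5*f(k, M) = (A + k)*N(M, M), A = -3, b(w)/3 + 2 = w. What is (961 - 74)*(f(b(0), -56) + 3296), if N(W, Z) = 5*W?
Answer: 2476504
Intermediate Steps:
b(w) = -6 + 3*w
f(k, M) = -M*(-3 + k) (f(k, M) = -(-3 + k)*5*M/5 = -M*(-3 + k))
(961 - 74)*(f(b(0), -56) + 3296) = (961 - 74)*(-56*(3 - (-6 + 3*0)) + 3296) = 887*(-56*(3 - (-6 + 0)) + 3296) = 887*(-56*(3 - 1*(-6)) + 3296) = 887*(-56*(3 + 6) + 3296) = 887*(-56*9 + 3296) = 887*(-504 + 3296) = 887*2792 = 2476504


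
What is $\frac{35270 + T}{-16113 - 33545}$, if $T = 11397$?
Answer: $- \frac{46667}{49658} \approx -0.93977$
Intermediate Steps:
$\frac{35270 + T}{-16113 - 33545} = \frac{35270 + 11397}{-16113 - 33545} = \frac{46667}{-49658} = 46667 \left(- \frac{1}{49658}\right) = - \frac{46667}{49658}$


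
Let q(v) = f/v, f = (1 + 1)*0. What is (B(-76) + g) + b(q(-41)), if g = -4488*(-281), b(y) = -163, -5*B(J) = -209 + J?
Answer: 1261022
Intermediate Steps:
f = 0 (f = 2*0 = 0)
B(J) = 209/5 - J/5 (B(J) = -(-209 + J)/5 = 209/5 - J/5)
q(v) = 0 (q(v) = 0/v = 0)
g = 1261128
(B(-76) + g) + b(q(-41)) = ((209/5 - 1/5*(-76)) + 1261128) - 163 = ((209/5 + 76/5) + 1261128) - 163 = (57 + 1261128) - 163 = 1261185 - 163 = 1261022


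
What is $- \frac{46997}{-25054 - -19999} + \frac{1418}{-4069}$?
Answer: $\frac{184062803}{20568795} \approx 8.9486$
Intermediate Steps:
$- \frac{46997}{-25054 - -19999} + \frac{1418}{-4069} = - \frac{46997}{-25054 + 19999} + 1418 \left(- \frac{1}{4069}\right) = - \frac{46997}{-5055} - \frac{1418}{4069} = \left(-46997\right) \left(- \frac{1}{5055}\right) - \frac{1418}{4069} = \frac{46997}{5055} - \frac{1418}{4069} = \frac{184062803}{20568795}$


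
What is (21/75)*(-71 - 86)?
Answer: -1099/25 ≈ -43.960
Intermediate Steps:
(21/75)*(-71 - 86) = (21*(1/75))*(-157) = (7/25)*(-157) = -1099/25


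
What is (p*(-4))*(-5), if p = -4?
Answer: -80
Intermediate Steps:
(p*(-4))*(-5) = -4*(-4)*(-5) = 16*(-5) = -80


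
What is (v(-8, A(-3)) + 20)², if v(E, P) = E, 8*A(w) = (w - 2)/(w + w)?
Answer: 144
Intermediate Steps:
A(w) = (-2 + w)/(16*w) (A(w) = ((w - 2)/(w + w))/8 = ((-2 + w)/((2*w)))/8 = ((-2 + w)*(1/(2*w)))/8 = ((-2 + w)/(2*w))/8 = (-2 + w)/(16*w))
(v(-8, A(-3)) + 20)² = (-8 + 20)² = 12² = 144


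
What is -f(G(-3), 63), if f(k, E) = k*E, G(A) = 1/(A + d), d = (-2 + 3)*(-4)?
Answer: 9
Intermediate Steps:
d = -4 (d = 1*(-4) = -4)
G(A) = 1/(-4 + A) (G(A) = 1/(A - 4) = 1/(-4 + A))
f(k, E) = E*k
-f(G(-3), 63) = -63/(-4 - 3) = -63/(-7) = -63*(-1)/7 = -1*(-9) = 9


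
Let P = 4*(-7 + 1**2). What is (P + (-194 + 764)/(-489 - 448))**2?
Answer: 531671364/877969 ≈ 605.57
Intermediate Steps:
P = -24 (P = 4*(-7 + 1) = 4*(-6) = -24)
(P + (-194 + 764)/(-489 - 448))**2 = (-24 + (-194 + 764)/(-489 - 448))**2 = (-24 + 570/(-937))**2 = (-24 + 570*(-1/937))**2 = (-24 - 570/937)**2 = (-23058/937)**2 = 531671364/877969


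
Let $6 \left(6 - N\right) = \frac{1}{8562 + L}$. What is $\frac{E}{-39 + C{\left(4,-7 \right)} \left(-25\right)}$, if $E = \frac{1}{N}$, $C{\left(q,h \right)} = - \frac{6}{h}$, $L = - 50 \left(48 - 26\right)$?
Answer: $- \frac{104468}{37876971} \approx -0.0027581$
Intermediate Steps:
$L = -1100$ ($L = \left(-50\right) 22 = -1100$)
$N = \frac{268631}{44772}$ ($N = 6 - \frac{1}{6 \left(8562 - 1100\right)} = 6 - \frac{1}{6 \cdot 7462} = 6 - \frac{1}{44772} = \frac{268631}{44772} \approx 6.0$)
$E = \frac{44772}{268631}$ ($E = \frac{1}{\frac{268631}{44772}} = \frac{44772}{268631} \approx 0.16667$)
$\frac{E}{-39 + C{\left(4,-7 \right)} \left(-25\right)} = \frac{44772}{268631 \left(-39 + - \frac{6}{-7} \left(-25\right)\right)} = \frac{44772}{268631 \left(-39 + \left(-6\right) \left(- \frac{1}{7}\right) \left(-25\right)\right)} = \frac{44772}{268631 \left(-39 + \frac{6}{7} \left(-25\right)\right)} = \frac{44772}{268631 \left(-39 - \frac{150}{7}\right)} = \frac{44772}{268631 \left(- \frac{423}{7}\right)} = \frac{44772}{268631} \left(- \frac{7}{423}\right) = - \frac{104468}{37876971}$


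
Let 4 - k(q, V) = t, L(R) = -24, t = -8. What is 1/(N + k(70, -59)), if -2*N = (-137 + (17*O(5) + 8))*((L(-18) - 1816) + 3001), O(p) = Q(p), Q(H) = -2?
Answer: 2/189267 ≈ 1.0567e-5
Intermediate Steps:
O(p) = -2
k(q, V) = 12 (k(q, V) = 4 - 1*(-8) = 4 + 8 = 12)
N = 189243/2 (N = -(-137 + (17*(-2) + 8))*((-24 - 1816) + 3001)/2 = -(-137 + (-34 + 8))*(-1840 + 3001)/2 = -(-137 - 26)*1161/2 = -(-163)*1161/2 = -1/2*(-189243) = 189243/2 ≈ 94622.)
1/(N + k(70, -59)) = 1/(189243/2 + 12) = 1/(189267/2) = 2/189267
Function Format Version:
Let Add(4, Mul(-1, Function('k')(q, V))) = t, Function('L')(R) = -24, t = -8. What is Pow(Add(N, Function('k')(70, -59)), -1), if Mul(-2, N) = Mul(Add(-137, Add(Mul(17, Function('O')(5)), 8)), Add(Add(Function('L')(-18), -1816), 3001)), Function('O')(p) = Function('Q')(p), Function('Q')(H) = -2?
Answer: Rational(2, 189267) ≈ 1.0567e-5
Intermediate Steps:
Function('O')(p) = -2
Function('k')(q, V) = 12 (Function('k')(q, V) = Add(4, Mul(-1, -8)) = Add(4, 8) = 12)
N = Rational(189243, 2) (N = Mul(Rational(-1, 2), Mul(Add(-137, Add(Mul(17, -2), 8)), Add(Add(-24, -1816), 3001))) = Mul(Rational(-1, 2), Mul(Add(-137, Add(-34, 8)), Add(-1840, 3001))) = Mul(Rational(-1, 2), Mul(Add(-137, -26), 1161)) = Mul(Rational(-1, 2), Mul(-163, 1161)) = Mul(Rational(-1, 2), -189243) = Rational(189243, 2) ≈ 94622.)
Pow(Add(N, Function('k')(70, -59)), -1) = Pow(Add(Rational(189243, 2), 12), -1) = Pow(Rational(189267, 2), -1) = Rational(2, 189267)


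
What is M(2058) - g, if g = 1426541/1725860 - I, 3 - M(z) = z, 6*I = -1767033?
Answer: -511823331071/1725860 ≈ -2.9656e+5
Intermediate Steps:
I = -589011/2 (I = (⅙)*(-1767033) = -589011/2 ≈ -2.9451e+5)
M(z) = 3 - z
g = 508276688771/1725860 (g = 1426541/1725860 - 1*(-589011/2) = 1426541*(1/1725860) + 589011/2 = 1426541/1725860 + 589011/2 = 508276688771/1725860 ≈ 2.9451e+5)
M(2058) - g = (3 - 1*2058) - 1*508276688771/1725860 = (3 - 2058) - 508276688771/1725860 = -2055 - 508276688771/1725860 = -511823331071/1725860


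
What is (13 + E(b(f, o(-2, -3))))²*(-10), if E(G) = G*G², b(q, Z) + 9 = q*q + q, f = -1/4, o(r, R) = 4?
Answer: -48774233628125/8388608 ≈ -5.8143e+6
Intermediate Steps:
f = -¼ (f = -1*¼ = -¼ ≈ -0.25000)
b(q, Z) = -9 + q + q² (b(q, Z) = -9 + (q*q + q) = -9 + (q² + q) = -9 + (q + q²) = -9 + q + q²)
E(G) = G³
(13 + E(b(f, o(-2, -3))))²*(-10) = (13 + (-9 - ¼ + (-¼)²)³)²*(-10) = (13 + (-9 - ¼ + 1/16)³)²*(-10) = (13 + (-147/16)³)²*(-10) = (13 - 3176523/4096)²*(-10) = (-3123275/4096)²*(-10) = (9754846725625/16777216)*(-10) = -48774233628125/8388608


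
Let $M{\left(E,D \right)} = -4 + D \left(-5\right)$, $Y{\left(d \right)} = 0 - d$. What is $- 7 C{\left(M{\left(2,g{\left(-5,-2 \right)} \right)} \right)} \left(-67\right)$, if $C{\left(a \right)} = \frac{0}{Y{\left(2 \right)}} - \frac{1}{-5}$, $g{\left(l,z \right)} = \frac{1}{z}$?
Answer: $\frac{469}{5} \approx 93.8$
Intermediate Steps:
$Y{\left(d \right)} = - d$
$M{\left(E,D \right)} = -4 - 5 D$
$C{\left(a \right)} = \frac{1}{5}$ ($C{\left(a \right)} = \frac{0}{\left(-1\right) 2} - \frac{1}{-5} = \frac{0}{-2} - - \frac{1}{5} = 0 \left(- \frac{1}{2}\right) + \frac{1}{5} = 0 + \frac{1}{5} = \frac{1}{5}$)
$- 7 C{\left(M{\left(2,g{\left(-5,-2 \right)} \right)} \right)} \left(-67\right) = \left(-7\right) \frac{1}{5} \left(-67\right) = \left(- \frac{7}{5}\right) \left(-67\right) = \frac{469}{5}$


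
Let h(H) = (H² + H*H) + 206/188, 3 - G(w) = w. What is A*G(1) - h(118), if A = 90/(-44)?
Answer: -28800195/1034 ≈ -27853.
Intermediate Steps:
G(w) = 3 - w
h(H) = 103/94 + 2*H² (h(H) = (H² + H²) + 206*(1/188) = 2*H² + 103/94 = 103/94 + 2*H²)
A = -45/22 (A = 90*(-1/44) = -45/22 ≈ -2.0455)
A*G(1) - h(118) = -45*(3 - 1*1)/22 - (103/94 + 2*118²) = -45*(3 - 1)/22 - (103/94 + 2*13924) = -45/22*2 - (103/94 + 27848) = -45/11 - 1*2617815/94 = -45/11 - 2617815/94 = -28800195/1034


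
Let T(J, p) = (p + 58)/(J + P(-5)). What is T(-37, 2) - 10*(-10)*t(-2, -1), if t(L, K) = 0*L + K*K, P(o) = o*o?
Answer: 95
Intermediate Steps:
P(o) = o²
T(J, p) = (58 + p)/(25 + J) (T(J, p) = (p + 58)/(J + (-5)²) = (58 + p)/(J + 25) = (58 + p)/(25 + J))
t(L, K) = K² (t(L, K) = 0 + K² = K²)
T(-37, 2) - 10*(-10)*t(-2, -1) = (58 + 2)/(25 - 37) - 10*(-10)*(-1)² = 60/(-12) - (-100) = -1/12*60 - 1*(-100) = -5 + 100 = 95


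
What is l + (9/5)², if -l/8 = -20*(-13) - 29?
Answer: -46119/25 ≈ -1844.8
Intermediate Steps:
l = -1848 (l = -8*(-20*(-13) - 29) = -8*(260 - 29) = -8*231 = -1848)
l + (9/5)² = -1848 + (9/5)² = -1848 + 81/25 = -46119/25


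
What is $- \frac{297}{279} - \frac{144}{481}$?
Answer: $- \frac{20337}{14911} \approx -1.3639$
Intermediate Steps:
$- \frac{297}{279} - \frac{144}{481} = \left(-297\right) \frac{1}{279} - \frac{144}{481} = - \frac{33}{31} - \frac{144}{481} = - \frac{20337}{14911}$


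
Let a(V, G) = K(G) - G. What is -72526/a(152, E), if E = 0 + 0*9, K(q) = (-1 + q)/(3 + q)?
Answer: 217578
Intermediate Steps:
K(q) = (-1 + q)/(3 + q)
E = 0 (E = 0 + 0 = 0)
a(V, G) = -G + (-1 + G)/(3 + G) (a(V, G) = (-1 + G)/(3 + G) - G = -G + (-1 + G)/(3 + G))
-72526/a(152, E) = -72526*(3 + 0)/(-1 + 0 - 1*0*(3 + 0)) = -72526*3/(-1 + 0 - 1*0*3) = -72526*3/(-1 + 0 + 0) = -72526/((⅓)*(-1)) = -72526/(-⅓) = -72526*(-3) = 217578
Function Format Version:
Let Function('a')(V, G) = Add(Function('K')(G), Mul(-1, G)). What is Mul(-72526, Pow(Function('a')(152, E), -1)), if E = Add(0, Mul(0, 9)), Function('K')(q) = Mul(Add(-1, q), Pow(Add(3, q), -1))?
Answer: 217578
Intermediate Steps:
Function('K')(q) = Mul(Pow(Add(3, q), -1), Add(-1, q))
E = 0 (E = Add(0, 0) = 0)
Function('a')(V, G) = Add(Mul(-1, G), Mul(Pow(Add(3, G), -1), Add(-1, G))) (Function('a')(V, G) = Add(Mul(Pow(Add(3, G), -1), Add(-1, G)), Mul(-1, G)) = Add(Mul(-1, G), Mul(Pow(Add(3, G), -1), Add(-1, G))))
Mul(-72526, Pow(Function('a')(152, E), -1)) = Mul(-72526, Pow(Mul(Pow(Add(3, 0), -1), Add(-1, 0, Mul(-1, 0, Add(3, 0)))), -1)) = Mul(-72526, Pow(Mul(Pow(3, -1), Add(-1, 0, Mul(-1, 0, 3))), -1)) = Mul(-72526, Pow(Mul(Rational(1, 3), Add(-1, 0, 0)), -1)) = Mul(-72526, Pow(Mul(Rational(1, 3), -1), -1)) = Mul(-72526, Pow(Rational(-1, 3), -1)) = Mul(-72526, -3) = 217578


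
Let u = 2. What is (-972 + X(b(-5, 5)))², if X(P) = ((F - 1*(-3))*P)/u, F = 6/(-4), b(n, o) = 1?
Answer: 15093225/16 ≈ 9.4333e+5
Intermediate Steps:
F = -3/2 (F = 6*(-¼) = -3/2 ≈ -1.5000)
X(P) = 3*P/4 (X(P) = ((-3/2 - 1*(-3))*P)/2 = ((-3/2 + 3)*P)*(½) = (3*P/2)*(½) = 3*P/4)
(-972 + X(b(-5, 5)))² = (-972 + (¾)*1)² = (-972 + ¾)² = (-3885/4)² = 15093225/16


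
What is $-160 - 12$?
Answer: $-172$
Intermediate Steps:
$-160 - 12 = -172$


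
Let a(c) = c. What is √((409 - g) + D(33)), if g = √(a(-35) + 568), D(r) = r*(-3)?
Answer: √(310 - √533) ≈ 16.939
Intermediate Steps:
D(r) = -3*r
g = √533 (g = √(-35 + 568) = √533 ≈ 23.087)
√((409 - g) + D(33)) = √((409 - √533) - 3*33) = √((409 - √533) - 99) = √(310 - √533)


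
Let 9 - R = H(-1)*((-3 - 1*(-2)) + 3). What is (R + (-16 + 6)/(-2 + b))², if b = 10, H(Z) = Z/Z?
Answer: 529/16 ≈ 33.063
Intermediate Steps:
H(Z) = 1
R = 7 (R = 9 - ((-3 - 1*(-2)) + 3) = 9 - ((-3 + 2) + 3) = 9 - (-1 + 3) = 9 - 2 = 7)
(R + (-16 + 6)/(-2 + b))² = (7 + (-16 + 6)/(-2 + 10))² = (7 - 10/8)² = (7 - 10*⅛)² = (7 - 5/4)² = (23/4)² = 529/16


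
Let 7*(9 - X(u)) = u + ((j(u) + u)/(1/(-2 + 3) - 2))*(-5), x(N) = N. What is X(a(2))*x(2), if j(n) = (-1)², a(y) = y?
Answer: 92/7 ≈ 13.143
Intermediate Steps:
j(n) = 1
X(u) = 58/7 - 6*u/7 (X(u) = 9 - (u + ((1 + u)/(1/(-2 + 3) - 2))*(-5))/7 = 9 - (u + ((1 + u)/(1/1 - 2))*(-5))/7 = 9 - (u + ((1 + u)/(1 - 2))*(-5))/7 = 9 - (u + ((1 + u)/(-1))*(-5))/7 = 9 - (u + ((1 + u)*(-1))*(-5))/7 = 9 - (u + (-1 - u)*(-5))/7 = 9 - (u + (5 + 5*u))/7 = 9 - (5 + 6*u)/7 = 9 + (-5/7 - 6*u/7) = 58/7 - 6*u/7)
X(a(2))*x(2) = (58/7 - 6/7*2)*2 = (58/7 - 12/7)*2 = (46/7)*2 = 92/7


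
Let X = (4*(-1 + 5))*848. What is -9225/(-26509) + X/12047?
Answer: 67258241/45621989 ≈ 1.4743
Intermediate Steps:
X = 13568 (X = (4*4)*848 = 16*848 = 13568)
-9225/(-26509) + X/12047 = -9225/(-26509) + 13568/12047 = -9225*(-1/26509) + 13568*(1/12047) = 9225/26509 + 13568/12047 = 67258241/45621989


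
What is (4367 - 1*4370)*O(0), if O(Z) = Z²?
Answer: 0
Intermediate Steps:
(4367 - 1*4370)*O(0) = (4367 - 1*4370)*0² = (4367 - 4370)*0 = -3*0 = 0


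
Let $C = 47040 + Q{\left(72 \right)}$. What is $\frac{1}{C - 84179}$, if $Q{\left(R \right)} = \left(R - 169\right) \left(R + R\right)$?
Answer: $- \frac{1}{51107} \approx -1.9567 \cdot 10^{-5}$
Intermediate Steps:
$Q{\left(R \right)} = 2 R \left(-169 + R\right)$ ($Q{\left(R \right)} = \left(-169 + R\right) 2 R = 2 R \left(-169 + R\right)$)
$C = 33072$ ($C = 47040 + 2 \cdot 72 \left(-169 + 72\right) = 47040 + 2 \cdot 72 \left(-97\right) = 47040 - 13968 = 33072$)
$\frac{1}{C - 84179} = \frac{1}{33072 - 84179} = \frac{1}{-51107} = - \frac{1}{51107}$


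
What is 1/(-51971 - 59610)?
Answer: -1/111581 ≈ -8.9621e-6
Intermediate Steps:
1/(-51971 - 59610) = 1/(-111581) = -1/111581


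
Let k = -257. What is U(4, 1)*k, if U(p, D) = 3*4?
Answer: -3084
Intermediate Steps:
U(p, D) = 12
U(4, 1)*k = 12*(-257) = -3084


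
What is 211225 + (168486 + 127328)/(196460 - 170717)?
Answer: 5437860989/25743 ≈ 2.1124e+5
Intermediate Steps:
211225 + (168486 + 127328)/(196460 - 170717) = 211225 + 295814/25743 = 5437860989/25743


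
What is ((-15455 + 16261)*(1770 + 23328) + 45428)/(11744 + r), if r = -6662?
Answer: 10137208/2541 ≈ 3989.5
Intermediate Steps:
((-15455 + 16261)*(1770 + 23328) + 45428)/(11744 + r) = ((-15455 + 16261)*(1770 + 23328) + 45428)/(11744 - 6662) = (806*25098 + 45428)/5082 = (20228988 + 45428)*(1/5082) = 20274416*(1/5082) = 10137208/2541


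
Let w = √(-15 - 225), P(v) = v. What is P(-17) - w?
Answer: -17 - 4*I*√15 ≈ -17.0 - 15.492*I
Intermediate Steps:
w = 4*I*√15 (w = √(-240) = 4*I*√15 ≈ 15.492*I)
P(-17) - w = -17 - 4*I*√15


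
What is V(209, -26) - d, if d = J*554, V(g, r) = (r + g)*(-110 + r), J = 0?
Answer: -24888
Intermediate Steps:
V(g, r) = (-110 + r)*(g + r) (V(g, r) = (g + r)*(-110 + r) = (-110 + r)*(g + r))
d = 0 (d = 0*554 = 0)
V(209, -26) - d = ((-26)**2 - 110*209 - 110*(-26) + 209*(-26)) - 1*0 = (676 - 22990 + 2860 - 5434) + 0 = -24888 + 0 = -24888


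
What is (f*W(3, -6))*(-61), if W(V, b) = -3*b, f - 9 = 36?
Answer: -49410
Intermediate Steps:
f = 45 (f = 9 + 36 = 45)
(f*W(3, -6))*(-61) = (45*(-3*(-6)))*(-61) = (45*18)*(-61) = 810*(-61) = -49410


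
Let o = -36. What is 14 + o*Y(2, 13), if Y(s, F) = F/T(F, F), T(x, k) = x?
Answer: -22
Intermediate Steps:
Y(s, F) = 1 (Y(s, F) = F/F = 1)
14 + o*Y(2, 13) = 14 - 36*1 = 14 - 36 = -22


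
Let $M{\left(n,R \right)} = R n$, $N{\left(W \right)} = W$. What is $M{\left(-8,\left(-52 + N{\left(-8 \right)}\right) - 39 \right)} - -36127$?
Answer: $36919$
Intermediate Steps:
$M{\left(-8,\left(-52 + N{\left(-8 \right)}\right) - 39 \right)} - -36127 = \left(\left(-52 - 8\right) - 39\right) \left(-8\right) - -36127 = \left(-60 - 39\right) \left(-8\right) + 36127 = \left(-99\right) \left(-8\right) + 36127 = 792 + 36127 = 36919$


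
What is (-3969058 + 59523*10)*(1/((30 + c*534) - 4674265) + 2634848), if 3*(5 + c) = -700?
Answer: -42683093732644832892/4801505 ≈ -8.8895e+12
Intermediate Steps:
c = -715/3 (c = -5 + (1/3)*(-700) = -5 - 700/3 = -715/3 ≈ -238.33)
(-3969058 + 59523*10)*(1/((30 + c*534) - 4674265) + 2634848) = (-3969058 + 59523*10)*(1/((30 - 715/3*534) - 4674265) + 2634848) = (-3969058 + 595230)*(1/((30 - 127270) - 4674265) + 2634848) = -3373828*(1/(-127240 - 4674265) + 2634848) = -3373828*(1/(-4801505) + 2634848) = -3373828*(-1/4801505 + 2634848) = -3373828*12651235846239/4801505 = -42683093732644832892/4801505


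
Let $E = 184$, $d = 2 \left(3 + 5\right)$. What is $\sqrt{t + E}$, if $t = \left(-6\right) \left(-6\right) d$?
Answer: $2 \sqrt{190} \approx 27.568$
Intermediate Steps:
$d = 16$ ($d = 2 \cdot 8 = 16$)
$t = 576$ ($t = \left(-6\right) \left(-6\right) 16 = 36 \cdot 16 = 576$)
$\sqrt{t + E} = \sqrt{576 + 184} = \sqrt{760} = 2 \sqrt{190}$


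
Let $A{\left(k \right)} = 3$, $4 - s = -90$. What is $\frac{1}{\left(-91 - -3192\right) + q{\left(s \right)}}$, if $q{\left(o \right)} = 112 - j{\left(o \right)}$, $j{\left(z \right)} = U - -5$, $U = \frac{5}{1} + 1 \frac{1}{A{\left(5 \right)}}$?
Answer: $\frac{3}{9608} \approx 0.00031224$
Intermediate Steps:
$s = 94$ ($s = 4 - -90 = 4 + 90 = 94$)
$U = \frac{16}{3}$ ($U = \frac{5}{1} + 1 \cdot \frac{1}{3} = 5 \cdot 1 + 1 \cdot \frac{1}{3} = 5 + \frac{1}{3} = \frac{16}{3} \approx 5.3333$)
$j{\left(z \right)} = \frac{31}{3}$ ($j{\left(z \right)} = \frac{16}{3} - -5 = \frac{16}{3} + 5 = \frac{31}{3}$)
$q{\left(o \right)} = \frac{305}{3}$ ($q{\left(o \right)} = 112 - \frac{31}{3} = \frac{305}{3}$)
$\frac{1}{\left(-91 - -3192\right) + q{\left(s \right)}} = \frac{1}{\left(-91 - -3192\right) + \frac{305}{3}} = \frac{1}{\left(-91 + 3192\right) + \frac{305}{3}} = \frac{1}{3101 + \frac{305}{3}} = \frac{1}{\frac{9608}{3}} = \frac{3}{9608}$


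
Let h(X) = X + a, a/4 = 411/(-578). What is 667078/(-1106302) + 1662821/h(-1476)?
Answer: -265962177501673/236408993286 ≈ -1125.0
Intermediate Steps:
a = -822/289 (a = 4*(411/(-578)) = 4*(411*(-1/578)) = 4*(-411/578) = -822/289 ≈ -2.8443)
h(X) = -822/289 + X (h(X) = X - 822/289 = -822/289 + X)
667078/(-1106302) + 1662821/h(-1476) = 667078/(-1106302) + 1662821/(-822/289 - 1476) = 667078*(-1/1106302) + 1662821/(-427386/289) = -333539/553151 + 1662821*(-289/427386) = -333539/553151 - 480555269/427386 = -265962177501673/236408993286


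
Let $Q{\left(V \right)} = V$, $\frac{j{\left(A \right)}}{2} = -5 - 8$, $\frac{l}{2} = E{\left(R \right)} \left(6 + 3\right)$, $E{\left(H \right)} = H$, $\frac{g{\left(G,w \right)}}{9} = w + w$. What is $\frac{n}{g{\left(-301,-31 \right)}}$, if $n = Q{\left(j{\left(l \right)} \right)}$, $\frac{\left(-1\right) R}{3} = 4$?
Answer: $\frac{13}{279} \approx 0.046595$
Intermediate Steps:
$R = -12$ ($R = \left(-3\right) 4 = -12$)
$g{\left(G,w \right)} = 18 w$ ($g{\left(G,w \right)} = 9 \left(w + w\right) = 9 \cdot 2 w = 18 w$)
$l = -216$ ($l = 2 \left(- 12 \left(6 + 3\right)\right) = 2 \left(\left(-12\right) 9\right) = 2 \left(-108\right) = -216$)
$j{\left(A \right)} = -26$ ($j{\left(A \right)} = 2 \left(-5 - 8\right) = 2 \left(-13\right) = -26$)
$n = -26$
$\frac{n}{g{\left(-301,-31 \right)}} = - \frac{26}{18 \left(-31\right)} = - \frac{26}{-558} = \left(-26\right) \left(- \frac{1}{558}\right) = \frac{13}{279}$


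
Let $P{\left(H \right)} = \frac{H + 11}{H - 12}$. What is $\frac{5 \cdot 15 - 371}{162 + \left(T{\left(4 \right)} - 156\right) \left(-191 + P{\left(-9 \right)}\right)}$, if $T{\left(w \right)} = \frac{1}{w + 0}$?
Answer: $- \frac{3552}{359101} \approx -0.0098914$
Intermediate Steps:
$P{\left(H \right)} = \frac{11 + H}{-12 + H}$
$T{\left(w \right)} = \frac{1}{w}$
$\frac{5 \cdot 15 - 371}{162 + \left(T{\left(4 \right)} - 156\right) \left(-191 + P{\left(-9 \right)}\right)} = \frac{5 \cdot 15 - 371}{162 + \left(\frac{1}{4} - 156\right) \left(-191 + \frac{11 - 9}{-12 - 9}\right)} = \frac{75 - 371}{162 + \left(\frac{1}{4} - 156\right) \left(-191 + \frac{1}{-21} \cdot 2\right)} = - \frac{296}{162 - \frac{623 \left(-191 - \frac{2}{21}\right)}{4}} = - \frac{296}{162 - - \frac{357157}{12}} = - \frac{296}{162 + \frac{357157}{12}} = - \frac{296}{\frac{359101}{12}} = \left(-296\right) \frac{12}{359101} = - \frac{3552}{359101}$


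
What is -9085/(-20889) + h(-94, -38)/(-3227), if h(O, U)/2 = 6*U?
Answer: 38842679/67408803 ≈ 0.57623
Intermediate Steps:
h(O, U) = 12*U (h(O, U) = 2*(6*U) = 12*U)
-9085/(-20889) + h(-94, -38)/(-3227) = -9085/(-20889) + (12*(-38))/(-3227) = -9085*(-1/20889) - 456*(-1/3227) = 9085/20889 + 456/3227 = 38842679/67408803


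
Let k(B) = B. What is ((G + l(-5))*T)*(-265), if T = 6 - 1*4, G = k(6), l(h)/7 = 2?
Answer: -10600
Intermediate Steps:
l(h) = 14 (l(h) = 7*2 = 14)
G = 6
T = 2 (T = 6 - 4 = 2)
((G + l(-5))*T)*(-265) = ((6 + 14)*2)*(-265) = (20*2)*(-265) = 40*(-265) = -10600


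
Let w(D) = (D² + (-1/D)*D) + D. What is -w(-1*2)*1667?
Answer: -1667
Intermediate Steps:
w(D) = -1 + D + D² (w(D) = (D² - 1) + D = (-1 + D²) + D = -1 + D + D²)
-w(-1*2)*1667 = -(-1 - 1*2 + (-1*2)²)*1667 = -(-1 - 2 + (-2)²)*1667 = -(-1 - 2 + 4)*1667 = -1667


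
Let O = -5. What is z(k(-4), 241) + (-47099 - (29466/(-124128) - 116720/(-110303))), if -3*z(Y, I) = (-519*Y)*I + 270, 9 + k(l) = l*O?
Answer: 312956437110683/760649488 ≈ 4.1143e+5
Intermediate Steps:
k(l) = -9 - 5*l (k(l) = -9 + l*(-5) = -9 - 5*l)
z(Y, I) = -90 + 173*I*Y (z(Y, I) = -((-519*Y)*I + 270)/3 = -(-519*I*Y + 270)/3 = -(270 - 519*I*Y)/3 = -90 + 173*I*Y)
z(k(-4), 241) + (-47099 - (29466/(-124128) - 116720/(-110303))) = (-90 + 173*241*(-9 - 5*(-4))) + (-47099 - (29466/(-124128) - 116720/(-110303))) = (-90 + 173*241*(-9 + 20)) + (-47099 - (29466*(-1/124128) - 116720*(-1/110303))) = (-90 + 173*241*11) + (-47099 - (-1637/6896 + 116720/110303)) = (-90 + 458623) + (-47099 - 1*624335109/760649488) = 458533 + (-47099 - 624335109/760649488) = 458533 - 35826454570421/760649488 = 312956437110683/760649488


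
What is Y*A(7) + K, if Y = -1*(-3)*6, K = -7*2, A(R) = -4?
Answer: -86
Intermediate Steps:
K = -14
Y = 18 (Y = 3*6 = 18)
Y*A(7) + K = 18*(-4) - 14 = -72 - 14 = -86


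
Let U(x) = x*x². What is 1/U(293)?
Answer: 1/25153757 ≈ 3.9755e-8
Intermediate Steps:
U(x) = x³
1/U(293) = 1/(293³) = 1/25153757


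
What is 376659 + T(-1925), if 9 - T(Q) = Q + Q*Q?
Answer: -3327032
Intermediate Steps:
T(Q) = 9 - Q - Q² (T(Q) = 9 - (Q + Q*Q) = 9 - (Q + Q²) = 9 + (-Q - Q²) = 9 - Q - Q²)
376659 + T(-1925) = 376659 + (9 - 1*(-1925) - 1*(-1925)²) = 376659 + (9 + 1925 - 1*3705625) = 376659 + (9 + 1925 - 3705625) = 376659 - 3703691 = -3327032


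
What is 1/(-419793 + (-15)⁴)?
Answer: -1/369168 ≈ -2.7088e-6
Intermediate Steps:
1/(-419793 + (-15)⁴) = 1/(-419793 + 50625) = 1/(-369168) = -1/369168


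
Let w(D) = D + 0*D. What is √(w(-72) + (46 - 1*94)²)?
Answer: 6*√62 ≈ 47.244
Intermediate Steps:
w(D) = D (w(D) = D + 0 = D)
√(w(-72) + (46 - 1*94)²) = √(-72 + (46 - 1*94)²) = √(-72 + (46 - 94)²) = √(-72 + (-48)²) = √(-72 + 2304) = √2232 = 6*√62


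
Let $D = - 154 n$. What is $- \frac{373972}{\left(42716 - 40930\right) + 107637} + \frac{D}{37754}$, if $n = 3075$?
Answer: $- \frac{32968100269}{2065577971} \approx -15.961$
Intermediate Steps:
$D = -473550$ ($D = \left(-154\right) 3075 = -473550$)
$- \frac{373972}{\left(42716 - 40930\right) + 107637} + \frac{D}{37754} = - \frac{373972}{\left(42716 - 40930\right) + 107637} - \frac{473550}{37754} = - \frac{373972}{1786 + 107637} - \frac{236775}{18877} = - \frac{373972}{109423} - \frac{236775}{18877} = - \frac{32968100269}{2065577971}$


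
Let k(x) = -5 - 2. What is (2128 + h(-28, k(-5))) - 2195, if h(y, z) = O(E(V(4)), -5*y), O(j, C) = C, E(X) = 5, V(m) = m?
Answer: 73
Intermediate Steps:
k(x) = -7
h(y, z) = -5*y
(2128 + h(-28, k(-5))) - 2195 = (2128 - 5*(-28)) - 2195 = (2128 + 140) - 2195 = 2268 - 2195 = 73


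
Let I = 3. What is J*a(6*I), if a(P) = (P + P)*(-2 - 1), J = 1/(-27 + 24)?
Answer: 36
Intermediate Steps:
J = -⅓ (J = 1/(-3) = -⅓ ≈ -0.33333)
a(P) = -6*P (a(P) = (2*P)*(-3) = -6*P)
J*a(6*I) = -(-2)*6*3 = -(-2)*18 = -⅓*(-108) = 36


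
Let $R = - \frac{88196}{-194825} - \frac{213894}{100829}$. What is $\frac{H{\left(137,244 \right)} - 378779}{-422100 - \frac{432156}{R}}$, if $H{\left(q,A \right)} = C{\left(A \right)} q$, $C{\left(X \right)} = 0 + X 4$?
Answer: $\frac{1338849383583737}{891136140185050} \approx 1.5024$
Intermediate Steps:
$R = - \frac{32779184066}{19644009925}$ ($R = \left(-88196\right) \left(- \frac{1}{194825}\right) - \frac{213894}{100829} = \frac{88196}{194825} - \frac{213894}{100829} = - \frac{32779184066}{19644009925} \approx -1.6687$)
$C{\left(X \right)} = 4 X$ ($C{\left(X \right)} = 0 + 4 X = 4 X$)
$H{\left(q,A \right)} = 4 A q$
$\frac{H{\left(137,244 \right)} - 378779}{-422100 - \frac{432156}{R}} = \frac{4 \cdot 244 \cdot 137 - 378779}{-422100 - \frac{432156}{- \frac{32779184066}{19644009925}}} = \frac{133712 - 378779}{-422100 - - \frac{4244638376574150}{16389592033}} = - \frac{245067}{-422100 + \frac{4244638376574150}{16389592033}} = - \frac{245067}{- \frac{2673408420555150}{16389592033}} = \left(-245067\right) \left(- \frac{16389592033}{2673408420555150}\right) = \frac{1338849383583737}{891136140185050}$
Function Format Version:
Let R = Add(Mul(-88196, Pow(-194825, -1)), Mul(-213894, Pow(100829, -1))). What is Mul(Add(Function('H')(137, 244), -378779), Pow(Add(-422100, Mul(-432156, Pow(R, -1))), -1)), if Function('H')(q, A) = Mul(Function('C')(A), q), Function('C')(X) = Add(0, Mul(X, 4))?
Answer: Rational(1338849383583737, 891136140185050) ≈ 1.5024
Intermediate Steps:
R = Rational(-32779184066, 19644009925) (R = Add(Mul(-88196, Rational(-1, 194825)), Mul(-213894, Rational(1, 100829))) = Add(Rational(88196, 194825), Rational(-213894, 100829)) = Rational(-32779184066, 19644009925) ≈ -1.6687)
Function('C')(X) = Mul(4, X) (Function('C')(X) = Add(0, Mul(4, X)) = Mul(4, X))
Function('H')(q, A) = Mul(4, A, q) (Function('H')(q, A) = Mul(Mul(4, A), q) = Mul(4, A, q))
Mul(Add(Function('H')(137, 244), -378779), Pow(Add(-422100, Mul(-432156, Pow(R, -1))), -1)) = Mul(Add(Mul(4, 244, 137), -378779), Pow(Add(-422100, Mul(-432156, Pow(Rational(-32779184066, 19644009925), -1))), -1)) = Mul(Add(133712, -378779), Pow(Add(-422100, Mul(-432156, Rational(-19644009925, 32779184066))), -1)) = Mul(-245067, Pow(Add(-422100, Rational(4244638376574150, 16389592033)), -1)) = Mul(-245067, Pow(Rational(-2673408420555150, 16389592033), -1)) = Mul(-245067, Rational(-16389592033, 2673408420555150)) = Rational(1338849383583737, 891136140185050)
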